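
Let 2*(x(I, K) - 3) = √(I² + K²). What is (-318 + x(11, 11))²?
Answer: 198571/2 - 3465*√2 ≈ 94385.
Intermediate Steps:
x(I, K) = 3 + √(I² + K²)/2
(-318 + x(11, 11))² = (-318 + (3 + √(11² + 11²)/2))² = (-318 + (3 + √(121 + 121)/2))² = (-318 + (3 + √242/2))² = (-318 + (3 + (11*√2)/2))² = (-318 + (3 + 11*√2/2))² = (-315 + 11*√2/2)²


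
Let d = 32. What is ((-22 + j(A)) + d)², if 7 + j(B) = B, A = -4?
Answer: 1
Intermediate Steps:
j(B) = -7 + B
((-22 + j(A)) + d)² = ((-22 + (-7 - 4)) + 32)² = ((-22 - 11) + 32)² = (-33 + 32)² = (-1)² = 1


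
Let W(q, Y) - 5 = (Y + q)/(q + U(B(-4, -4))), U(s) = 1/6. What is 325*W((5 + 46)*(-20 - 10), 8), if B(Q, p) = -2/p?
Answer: 17883775/9179 ≈ 1948.3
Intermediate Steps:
U(s) = ⅙
W(q, Y) = 5 + (Y + q)/(⅙ + q) (W(q, Y) = 5 + (Y + q)/(q + ⅙) = 5 + (Y + q)/(⅙ + q))
325*W((5 + 46)*(-20 - 10), 8) = 325*((5 + 6*8 + 36*((5 + 46)*(-20 - 10)))/(1 + 6*((5 + 46)*(-20 - 10)))) = 325*((5 + 48 + 36*(51*(-30)))/(1 + 6*(51*(-30)))) = 325*((5 + 48 + 36*(-1530))/(1 + 6*(-1530))) = 325*((5 + 48 - 55080)/(1 - 9180)) = 325*(-55027/(-9179)) = 325*(-1/9179*(-55027)) = 325*(55027/9179) = 17883775/9179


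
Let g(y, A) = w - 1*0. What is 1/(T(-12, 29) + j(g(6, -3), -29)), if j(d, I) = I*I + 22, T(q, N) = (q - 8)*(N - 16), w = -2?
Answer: 1/603 ≈ 0.0016584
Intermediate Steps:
T(q, N) = (-16 + N)*(-8 + q) (T(q, N) = (-8 + q)*(-16 + N) = (-16 + N)*(-8 + q))
g(y, A) = -2 (g(y, A) = -2 - 1*0 = -2 + 0 = -2)
j(d, I) = 22 + I² (j(d, I) = I² + 22 = 22 + I²)
1/(T(-12, 29) + j(g(6, -3), -29)) = 1/((128 - 16*(-12) - 8*29 + 29*(-12)) + (22 + (-29)²)) = 1/((128 + 192 - 232 - 348) + (22 + 841)) = 1/(-260 + 863) = 1/603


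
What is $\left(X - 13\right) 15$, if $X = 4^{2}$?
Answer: $45$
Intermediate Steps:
$X = 16$
$\left(X - 13\right) 15 = \left(16 - 13\right) 15 = 3 \cdot 15 = 45$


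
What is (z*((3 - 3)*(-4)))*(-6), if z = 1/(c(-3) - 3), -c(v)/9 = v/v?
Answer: 0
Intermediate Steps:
c(v) = -9 (c(v) = -9*v/v = -9*1 = -9)
z = -1/12 (z = 1/(-9 - 3) = 1/(-12) = -1/12 ≈ -0.083333)
(z*((3 - 3)*(-4)))*(-6) = -(3 - 3)*(-4)/12*(-6) = -0*(-4)*(-6) = -1/12*0*(-6) = 0*(-6) = 0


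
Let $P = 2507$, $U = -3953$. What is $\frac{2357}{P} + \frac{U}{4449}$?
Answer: $\frac{576122}{11153643} \approx 0.051653$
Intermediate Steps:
$\frac{2357}{P} + \frac{U}{4449} = \frac{2357}{2507} - \frac{3953}{4449} = \frac{576122}{11153643}$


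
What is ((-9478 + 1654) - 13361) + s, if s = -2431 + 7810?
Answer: -15806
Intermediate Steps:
s = 5379
((-9478 + 1654) - 13361) + s = ((-9478 + 1654) - 13361) + 5379 = (-7824 - 13361) + 5379 = -21185 + 5379 = -15806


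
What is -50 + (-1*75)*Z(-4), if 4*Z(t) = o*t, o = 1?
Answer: 25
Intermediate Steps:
Z(t) = t/4 (Z(t) = (1*t)/4 = t/4)
-50 + (-1*75)*Z(-4) = -50 + (-1*75)*((¼)*(-4)) = -50 - 75*(-1) = -50 + 75 = 25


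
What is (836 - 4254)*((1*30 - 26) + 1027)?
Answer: -3523958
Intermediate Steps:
(836 - 4254)*((1*30 - 26) + 1027) = -3418*((30 - 26) + 1027) = -3418*(4 + 1027) = -3418*1031 = -3523958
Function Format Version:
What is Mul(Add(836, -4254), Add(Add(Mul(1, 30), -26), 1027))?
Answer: -3523958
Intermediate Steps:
Mul(Add(836, -4254), Add(Add(Mul(1, 30), -26), 1027)) = Mul(-3418, Add(Add(30, -26), 1027)) = Mul(-3418, Add(4, 1027)) = Mul(-3418, 1031) = -3523958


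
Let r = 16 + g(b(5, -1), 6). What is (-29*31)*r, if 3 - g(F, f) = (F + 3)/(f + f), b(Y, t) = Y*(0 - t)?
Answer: -49445/3 ≈ -16482.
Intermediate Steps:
b(Y, t) = -Y*t (b(Y, t) = Y*(-t) = -Y*t)
g(F, f) = 3 - (3 + F)/(2*f) (g(F, f) = 3 - (F + 3)/(f + f) = 3 - (3 + F)/(2*f))
r = 55/3 (r = 16 + (½)*(-3 - (-1)*5*(-1) + 6*6)/6 = 16 + (½)*(⅙)*(-3 - 1*5 + 36) = 16 + (½)*(⅙)*(-3 - 5 + 36) = 16 + (½)*(⅙)*28 = 16 + 7/3 = 55/3 ≈ 18.333)
(-29*31)*r = -29*31*(55/3) = -899*55/3 = -49445/3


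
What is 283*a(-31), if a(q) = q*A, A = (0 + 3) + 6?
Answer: -78957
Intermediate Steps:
A = 9 (A = 3 + 6 = 9)
a(q) = 9*q (a(q) = q*9 = 9*q)
283*a(-31) = 283*(9*(-31)) = 283*(-279) = -78957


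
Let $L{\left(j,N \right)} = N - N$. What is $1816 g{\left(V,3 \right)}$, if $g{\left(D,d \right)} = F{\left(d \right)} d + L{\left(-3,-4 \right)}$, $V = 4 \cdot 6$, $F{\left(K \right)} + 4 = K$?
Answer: $-5448$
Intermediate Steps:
$L{\left(j,N \right)} = 0$
$F{\left(K \right)} = -4 + K$
$V = 24$
$g{\left(D,d \right)} = d \left(-4 + d\right)$ ($g{\left(D,d \right)} = \left(-4 + d\right) d + 0 = d \left(-4 + d\right) + 0 = d \left(-4 + d\right)$)
$1816 g{\left(V,3 \right)} = 1816 \cdot 3 \left(-4 + 3\right) = 1816 \cdot 3 \left(-1\right) = 1816 \left(-3\right) = -5448$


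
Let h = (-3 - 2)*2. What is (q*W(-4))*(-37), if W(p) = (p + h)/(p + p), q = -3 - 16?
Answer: 4921/4 ≈ 1230.3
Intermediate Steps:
h = -10 (h = -5*2 = -10)
q = -19
W(p) = (-10 + p)/(2*p) (W(p) = (p - 10)/(p + p) = (-10 + p)/((2*p)) = (-10 + p)*(1/(2*p)) = (-10 + p)/(2*p))
(q*W(-4))*(-37) = -19*(-10 - 4)/(2*(-4))*(-37) = -19*(-1)*(-14)/(2*4)*(-37) = -19*7/4*(-37) = -133/4*(-37) = 4921/4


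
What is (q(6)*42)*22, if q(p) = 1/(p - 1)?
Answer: 924/5 ≈ 184.80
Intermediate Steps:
q(p) = 1/(-1 + p)
(q(6)*42)*22 = (42/(-1 + 6))*22 = (42/5)*22 = 924/5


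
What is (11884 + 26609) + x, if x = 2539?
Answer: 41032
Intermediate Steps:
(11884 + 26609) + x = (11884 + 26609) + 2539 = 38493 + 2539 = 41032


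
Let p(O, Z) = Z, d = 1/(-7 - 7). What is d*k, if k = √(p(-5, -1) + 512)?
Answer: -√511/14 ≈ -1.6147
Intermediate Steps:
d = -1/14 (d = 1/(-14) = -1/14 ≈ -0.071429)
k = √511 (k = √(-1 + 512) = √511 ≈ 22.605)
d*k = -√511/14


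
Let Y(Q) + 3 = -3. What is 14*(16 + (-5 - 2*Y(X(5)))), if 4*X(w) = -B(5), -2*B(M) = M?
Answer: 322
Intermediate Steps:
B(M) = -M/2
X(w) = 5/8 (X(w) = (-(-1)*5/2)/4 = (-1*(-5/2))/4 = (¼)*(5/2) = 5/8)
Y(Q) = -6 (Y(Q) = -3 - 3 = -6)
14*(16 + (-5 - 2*Y(X(5)))) = 14*(16 + (-5 - 2*(-6))) = 14*(16 + (-5 + 12)) = 14*(16 + 7) = 14*23 = 322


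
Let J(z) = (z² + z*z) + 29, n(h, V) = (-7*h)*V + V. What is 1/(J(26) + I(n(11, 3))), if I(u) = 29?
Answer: 1/1410 ≈ 0.00070922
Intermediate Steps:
n(h, V) = V - 7*V*h (n(h, V) = -7*V*h + V = V - 7*V*h)
J(z) = 29 + 2*z² (J(z) = (z² + z²) + 29 = 2*z² + 29 = 29 + 2*z²)
1/(J(26) + I(n(11, 3))) = 1/((29 + 2*26²) + 29) = 1/((29 + 2*676) + 29) = 1/((29 + 1352) + 29) = 1/(1381 + 29) = 1/1410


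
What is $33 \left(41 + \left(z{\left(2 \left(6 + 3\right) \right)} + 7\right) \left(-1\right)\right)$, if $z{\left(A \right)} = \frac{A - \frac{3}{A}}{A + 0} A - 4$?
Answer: $\frac{1331}{2} \approx 665.5$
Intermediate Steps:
$z{\left(A \right)} = -4 + A - \frac{3}{A}$ ($z{\left(A \right)} = \frac{A - \frac{3}{A}}{A} A - 4 = \left(A - \frac{3}{A}\right) - 4 = -4 + A - \frac{3}{A}$)
$33 \left(41 + \left(z{\left(2 \left(6 + 3\right) \right)} + 7\right) \left(-1\right)\right) = 33 \left(41 + \left(\left(-4 + 2 \left(6 + 3\right) - \frac{3}{2 \left(6 + 3\right)}\right) + 7\right) \left(-1\right)\right) = 33 \left(41 + \left(\left(-4 + 2 \cdot 9 - \frac{3}{2 \cdot 9}\right) + 7\right) \left(-1\right)\right) = 33 \left(41 + \left(\left(-4 + 18 - \frac{3}{18}\right) + 7\right) \left(-1\right)\right) = 33 \left(41 + \left(\left(-4 + 18 - \frac{1}{6}\right) + 7\right) \left(-1\right)\right) = 33 \left(41 + \left(\frac{83}{6} + 7\right) \left(-1\right)\right) = 33 \left(41 + \frac{125}{6} \left(-1\right)\right) = 33 \left(41 - \frac{125}{6}\right) = 33 \cdot \frac{121}{6} = \frac{1331}{2}$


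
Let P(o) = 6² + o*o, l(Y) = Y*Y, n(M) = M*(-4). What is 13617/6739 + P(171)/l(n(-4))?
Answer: 200783655/1725184 ≈ 116.38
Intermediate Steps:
n(M) = -4*M
l(Y) = Y²
P(o) = 36 + o²
13617/6739 + P(171)/l(n(-4)) = 13617/6739 + (36 + 171²)/((-4*(-4))²) = 13617*(1/6739) + (36 + 29241)/(16²) = 13617/6739 + 29277/256 = 200783655/1725184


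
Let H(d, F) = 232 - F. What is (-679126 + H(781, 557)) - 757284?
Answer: -1436735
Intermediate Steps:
(-679126 + H(781, 557)) - 757284 = (-679126 + (232 - 1*557)) - 757284 = (-679126 + (232 - 557)) - 757284 = (-679126 - 325) - 757284 = -679451 - 757284 = -1436735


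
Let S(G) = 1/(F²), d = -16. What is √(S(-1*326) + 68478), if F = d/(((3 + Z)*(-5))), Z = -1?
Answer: √4382617/8 ≈ 261.68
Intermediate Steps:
F = 8/5 (F = -16*(-1/(5*(3 - 1))) = -16/(2*(-5)) = -16/(-10) = -16*(-⅒) = 8/5 ≈ 1.6000)
S(G) = 25/64 (S(G) = 1/((8/5)²) = 1/(64/25) = 25/64)
√(S(-1*326) + 68478) = √(25/64 + 68478) = √(4382617/64) = √4382617/8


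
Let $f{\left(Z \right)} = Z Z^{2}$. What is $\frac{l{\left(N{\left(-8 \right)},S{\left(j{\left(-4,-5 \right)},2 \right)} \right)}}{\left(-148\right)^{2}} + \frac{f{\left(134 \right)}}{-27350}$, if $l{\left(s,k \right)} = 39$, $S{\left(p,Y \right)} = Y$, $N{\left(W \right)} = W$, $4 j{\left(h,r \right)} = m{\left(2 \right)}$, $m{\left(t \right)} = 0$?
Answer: $- \frac{26351117683}{299537200} \approx -87.973$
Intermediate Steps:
$j{\left(h,r \right)} = 0$ ($j{\left(h,r \right)} = \frac{1}{4} \cdot 0 = 0$)
$f{\left(Z \right)} = Z^{3}$
$\frac{l{\left(N{\left(-8 \right)},S{\left(j{\left(-4,-5 \right)},2 \right)} \right)}}{\left(-148\right)^{2}} + \frac{f{\left(134 \right)}}{-27350} = \frac{39}{\left(-148\right)^{2}} + \frac{134^{3}}{-27350} = \frac{39}{21904} + 2406104 \left(- \frac{1}{27350}\right) = 39 \cdot \frac{1}{21904} - \frac{1203052}{13675} = \frac{39}{21904} - \frac{1203052}{13675} = - \frac{26351117683}{299537200}$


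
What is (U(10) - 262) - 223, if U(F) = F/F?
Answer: -484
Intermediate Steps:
U(F) = 1
(U(10) - 262) - 223 = (1 - 262) - 223 = -261 - 223 = -484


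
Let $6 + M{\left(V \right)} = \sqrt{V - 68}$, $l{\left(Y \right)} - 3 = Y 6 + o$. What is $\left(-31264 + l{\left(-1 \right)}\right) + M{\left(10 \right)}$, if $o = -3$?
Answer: $-31276 + i \sqrt{58} \approx -31276.0 + 7.6158 i$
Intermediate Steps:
$l{\left(Y \right)} = 6 Y$ ($l{\left(Y \right)} = 3 + \left(Y 6 - 3\right) = 3 + \left(6 Y - 3\right) = 3 + \left(-3 + 6 Y\right) = 6 Y$)
$M{\left(V \right)} = -6 + \sqrt{-68 + V}$ ($M{\left(V \right)} = -6 + \sqrt{V - 68} = -6 + \sqrt{-68 + V}$)
$\left(-31264 + l{\left(-1 \right)}\right) + M{\left(10 \right)} = \left(-31264 + 6 \left(-1\right)\right) - \left(6 - \sqrt{-68 + 10}\right) = \left(-31264 - 6\right) - \left(6 - \sqrt{-58}\right) = -31270 - \left(6 - i \sqrt{58}\right) = -31276 + i \sqrt{58}$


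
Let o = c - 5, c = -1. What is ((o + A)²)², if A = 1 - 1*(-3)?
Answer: 16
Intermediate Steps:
o = -6 (o = -1 - 5 = -6)
A = 4 (A = 1 + 3 = 4)
((o + A)²)² = ((-6 + 4)²)² = ((-2)²)² = 4² = 16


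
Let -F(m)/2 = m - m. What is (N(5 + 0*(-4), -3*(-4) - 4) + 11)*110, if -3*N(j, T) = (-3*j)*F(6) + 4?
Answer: 3190/3 ≈ 1063.3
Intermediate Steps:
F(m) = 0 (F(m) = -2*(m - m) = -2*0 = 0)
N(j, T) = -4/3 (N(j, T) = -(-3*j*0 + 4)/3 = -(0 + 4)/3 = -⅓*4 = -4/3)
(N(5 + 0*(-4), -3*(-4) - 4) + 11)*110 = (-4/3 + 11)*110 = (29/3)*110 = 3190/3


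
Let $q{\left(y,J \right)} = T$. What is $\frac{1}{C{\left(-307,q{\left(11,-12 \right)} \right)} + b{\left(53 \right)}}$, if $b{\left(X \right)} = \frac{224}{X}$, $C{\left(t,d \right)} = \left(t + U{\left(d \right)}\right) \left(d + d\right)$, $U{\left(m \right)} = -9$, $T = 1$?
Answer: $- \frac{53}{33272} \approx -0.0015929$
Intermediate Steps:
$q{\left(y,J \right)} = 1$
$C{\left(t,d \right)} = 2 d \left(-9 + t\right)$ ($C{\left(t,d \right)} = \left(t - 9\right) \left(d + d\right) = \left(-9 + t\right) 2 d = 2 d \left(-9 + t\right)$)
$\frac{1}{C{\left(-307,q{\left(11,-12 \right)} \right)} + b{\left(53 \right)}} = \frac{1}{2 \cdot 1 \left(-9 - 307\right) + \frac{224}{53}} = \frac{1}{2 \cdot 1 \left(-316\right) + 224 \cdot \frac{1}{53}} = \frac{1}{-632 + \frac{224}{53}} = \frac{1}{- \frac{33272}{53}} = - \frac{53}{33272}$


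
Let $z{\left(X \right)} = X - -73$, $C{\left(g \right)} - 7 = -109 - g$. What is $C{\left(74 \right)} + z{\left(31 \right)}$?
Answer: $-72$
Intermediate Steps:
$C{\left(g \right)} = -102 - g$ ($C{\left(g \right)} = 7 - \left(109 + g\right) = -102 - g$)
$z{\left(X \right)} = 73 + X$ ($z{\left(X \right)} = X + 73 = 73 + X$)
$C{\left(74 \right)} + z{\left(31 \right)} = \left(-102 - 74\right) + \left(73 + 31\right) = \left(-102 - 74\right) + 104 = -176 + 104 = -72$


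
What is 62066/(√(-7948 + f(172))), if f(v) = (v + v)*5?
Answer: -31033*I*√173/519 ≈ -786.46*I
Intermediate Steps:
f(v) = 10*v (f(v) = (2*v)*5 = 10*v)
62066/(√(-7948 + f(172))) = 62066/(√(-7948 + 10*172)) = 62066/(√(-7948 + 1720)) = 62066/(√(-6228)) = 62066/((6*I*√173)) = 62066*(-I*√173/1038) = -31033*I*√173/519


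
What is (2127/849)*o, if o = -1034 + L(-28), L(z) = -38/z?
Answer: -10250013/3962 ≈ -2587.1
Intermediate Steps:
o = -14457/14 (o = -1034 - 38/(-28) = -1034 - 38*(-1/28) = -1034 + 19/14 = -14457/14 ≈ -1032.6)
(2127/849)*o = (2127/849)*(-14457/14) = (2127*(1/849))*(-14457/14) = (709/283)*(-14457/14) = -10250013/3962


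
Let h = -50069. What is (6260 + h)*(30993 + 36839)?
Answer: -2971652088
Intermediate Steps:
(6260 + h)*(30993 + 36839) = (6260 - 50069)*(30993 + 36839) = -43809*67832 = -2971652088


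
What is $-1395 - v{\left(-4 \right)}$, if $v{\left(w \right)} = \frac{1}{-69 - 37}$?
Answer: $- \frac{147869}{106} \approx -1395.0$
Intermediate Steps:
$v{\left(w \right)} = - \frac{1}{106}$ ($v{\left(w \right)} = \frac{1}{-106} = - \frac{1}{106}$)
$-1395 - v{\left(-4 \right)} = -1395 - - \frac{1}{106} = -1395 + \frac{1}{106} = - \frac{147869}{106}$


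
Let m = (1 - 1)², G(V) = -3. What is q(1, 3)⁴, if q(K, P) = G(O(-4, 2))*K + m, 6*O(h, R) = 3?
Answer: 81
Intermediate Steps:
O(h, R) = ½ (O(h, R) = (⅙)*3 = ½)
m = 0 (m = 0² = 0)
q(K, P) = -3*K (q(K, P) = -3*K + 0 = -3*K)
q(1, 3)⁴ = (-3*1)⁴ = (-3)⁴ = 81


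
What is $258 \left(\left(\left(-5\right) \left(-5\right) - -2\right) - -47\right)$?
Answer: $19092$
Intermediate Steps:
$258 \left(\left(\left(-5\right) \left(-5\right) - -2\right) - -47\right) = 258 \left(\left(25 + \left(-2 + 4\right)\right) + 47\right) = 258 \left(\left(25 + 2\right) + 47\right) = 258 \left(27 + 47\right) = 258 \cdot 74 = 19092$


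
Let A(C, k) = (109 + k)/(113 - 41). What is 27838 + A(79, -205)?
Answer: 83510/3 ≈ 27837.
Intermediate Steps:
A(C, k) = 109/72 + k/72 (A(C, k) = (109 + k)/72 = (109 + k)*(1/72) = 109/72 + k/72)
27838 + A(79, -205) = 27838 + (109/72 + (1/72)*(-205)) = 27838 + (109/72 - 205/72) = 27838 - 4/3 = 83510/3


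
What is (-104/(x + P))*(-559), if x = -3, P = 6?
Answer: 58136/3 ≈ 19379.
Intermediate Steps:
(-104/(x + P))*(-559) = (-104/(-3 + 6))*(-559) = (-104/3)*(-559) = ((⅓)*(-104))*(-559) = -104/3*(-559) = 58136/3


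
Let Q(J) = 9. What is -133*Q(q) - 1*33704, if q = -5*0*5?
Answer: -34901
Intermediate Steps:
q = 0 (q = 0*5 = 0)
-133*Q(q) - 1*33704 = -133*9 - 1*33704 = -1197 - 33704 = -34901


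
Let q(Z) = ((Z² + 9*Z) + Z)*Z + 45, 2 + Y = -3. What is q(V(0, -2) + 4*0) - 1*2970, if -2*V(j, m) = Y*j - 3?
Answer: -23193/8 ≈ -2899.1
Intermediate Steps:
Y = -5 (Y = -2 - 3 = -5)
V(j, m) = 3/2 + 5*j/2 (V(j, m) = -(-5*j - 3)/2 = -(-3 - 5*j)/2 = 3/2 + 5*j/2)
q(Z) = 45 + Z*(Z² + 10*Z) (q(Z) = (Z² + 10*Z)*Z + 45 = Z*(Z² + 10*Z) + 45 = 45 + Z*(Z² + 10*Z))
q(V(0, -2) + 4*0) - 1*2970 = (45 + ((3/2 + (5/2)*0) + 4*0)³ + 10*((3/2 + (5/2)*0) + 4*0)²) - 1*2970 = (45 + ((3/2 + 0) + 0)³ + 10*((3/2 + 0) + 0)²) - 2970 = (45 + (3/2 + 0)³ + 10*(3/2 + 0)²) - 2970 = (45 + (3/2)³ + 10*(3/2)²) - 2970 = (45 + 27/8 + 10*(9/4)) - 2970 = (45 + 27/8 + 45/2) - 2970 = 567/8 - 2970 = -23193/8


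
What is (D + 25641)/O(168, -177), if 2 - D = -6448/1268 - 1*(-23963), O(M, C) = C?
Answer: -534172/56109 ≈ -9.5202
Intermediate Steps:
D = -7594025/317 (D = 2 - (-6448/1268 - 1*(-23963)) = 2 - (-6448*1/1268 + 23963) = 2 - (-1612/317 + 23963) = 2 - 1*7594659/317 = 2 - 7594659/317 = -7594025/317 ≈ -23956.)
(D + 25641)/O(168, -177) = (-7594025/317 + 25641)/(-177) = (534172/317)*(-1/177) = -534172/56109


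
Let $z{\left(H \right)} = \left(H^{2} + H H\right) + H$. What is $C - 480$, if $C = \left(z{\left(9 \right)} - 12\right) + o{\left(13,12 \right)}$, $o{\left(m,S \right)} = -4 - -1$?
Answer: $-324$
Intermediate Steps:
$z{\left(H \right)} = H + 2 H^{2}$ ($z{\left(H \right)} = \left(H^{2} + H^{2}\right) + H = 2 H^{2} + H = H + 2 H^{2}$)
$o{\left(m,S \right)} = -3$ ($o{\left(m,S \right)} = -4 + 1 = -3$)
$C = 156$ ($C = \left(9 \left(1 + 2 \cdot 9\right) - 12\right) - 3 = \left(9 \left(1 + 18\right) - 12\right) - 3 = \left(9 \cdot 19 - 12\right) - 3 = \left(171 - 12\right) - 3 = 159 - 3 = 156$)
$C - 480 = 156 - 480 = -324$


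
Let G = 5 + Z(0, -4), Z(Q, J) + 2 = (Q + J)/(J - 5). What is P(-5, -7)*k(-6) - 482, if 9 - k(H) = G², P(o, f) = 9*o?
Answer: -3178/9 ≈ -353.11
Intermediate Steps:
Z(Q, J) = -2 + (J + Q)/(-5 + J) (Z(Q, J) = -2 + (Q + J)/(J - 5) = -2 + (J + Q)/(-5 + J))
G = 31/9 (G = 5 + (10 + 0 - 1*(-4))/(-5 - 4) = 5 + (10 + 0 + 4)/(-9) = 5 - ⅑*14 = 5 - 14/9 = 31/9 ≈ 3.4444)
k(H) = -232/81 (k(H) = 9 - (31/9)² = 9 - 1*961/81 = 9 - 961/81 = -232/81)
P(-5, -7)*k(-6) - 482 = (9*(-5))*(-232/81) - 482 = -45*(-232/81) - 482 = 1160/9 - 482 = -3178/9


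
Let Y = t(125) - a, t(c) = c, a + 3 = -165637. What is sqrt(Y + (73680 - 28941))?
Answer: 14*sqrt(1074) ≈ 458.81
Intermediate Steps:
a = -165640 (a = -3 - 165637 = -165640)
Y = 165765 (Y = 125 - 1*(-165640) = 125 + 165640 = 165765)
sqrt(Y + (73680 - 28941)) = sqrt(165765 + (73680 - 28941)) = sqrt(165765 + 44739) = sqrt(210504) = 14*sqrt(1074)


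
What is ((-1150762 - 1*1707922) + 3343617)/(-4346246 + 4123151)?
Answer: -484933/223095 ≈ -2.1737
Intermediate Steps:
((-1150762 - 1*1707922) + 3343617)/(-4346246 + 4123151) = ((-1150762 - 1707922) + 3343617)/(-223095) = (-2858684 + 3343617)*(-1/223095) = 484933*(-1/223095) = -484933/223095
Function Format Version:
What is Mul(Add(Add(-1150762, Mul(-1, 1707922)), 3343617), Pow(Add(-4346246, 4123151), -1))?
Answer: Rational(-484933, 223095) ≈ -2.1737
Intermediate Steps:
Mul(Add(Add(-1150762, Mul(-1, 1707922)), 3343617), Pow(Add(-4346246, 4123151), -1)) = Mul(Add(Add(-1150762, -1707922), 3343617), Pow(-223095, -1)) = Mul(Add(-2858684, 3343617), Rational(-1, 223095)) = Mul(484933, Rational(-1, 223095)) = Rational(-484933, 223095)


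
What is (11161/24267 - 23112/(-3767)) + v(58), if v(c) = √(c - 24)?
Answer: 602902391/91413789 + √34 ≈ 12.426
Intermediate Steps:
v(c) = √(-24 + c)
(11161/24267 - 23112/(-3767)) + v(58) = (11161/24267 - 23112/(-3767)) + √(-24 + 58) = (11161*(1/24267) - 23112*(-1/3767)) + √34 = (11161/24267 + 23112/3767) + √34 = 602902391/91413789 + √34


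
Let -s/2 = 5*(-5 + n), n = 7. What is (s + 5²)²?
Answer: 25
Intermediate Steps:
s = -20 (s = -10*(-5 + 7) = -10*2 = -2*10 = -20)
(s + 5²)² = (-20 + 5²)² = (-20 + 25)² = 5² = 25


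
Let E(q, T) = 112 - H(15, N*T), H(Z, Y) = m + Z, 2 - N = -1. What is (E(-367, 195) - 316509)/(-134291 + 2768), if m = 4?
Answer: 105472/43841 ≈ 2.4058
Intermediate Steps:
N = 3 (N = 2 - 1*(-1) = 2 + 1 = 3)
H(Z, Y) = 4 + Z
E(q, T) = 93 (E(q, T) = 112 - (4 + 15) = 112 - 1*19 = 112 - 19 = 93)
(E(-367, 195) - 316509)/(-134291 + 2768) = (93 - 316509)/(-134291 + 2768) = -316416/(-131523) = -316416*(-1/131523) = 105472/43841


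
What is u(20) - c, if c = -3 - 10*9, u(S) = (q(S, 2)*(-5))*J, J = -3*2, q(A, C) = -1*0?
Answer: 93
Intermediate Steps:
q(A, C) = 0
J = -6
u(S) = 0 (u(S) = (0*(-5))*(-6) = 0*(-6) = 0)
c = -93 (c = -3 - 90 = -93)
u(20) - c = 0 - 1*(-93) = 0 + 93 = 93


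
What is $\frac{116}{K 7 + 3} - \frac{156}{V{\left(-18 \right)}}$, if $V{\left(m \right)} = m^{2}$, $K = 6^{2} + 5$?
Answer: $- \frac{11}{135} \approx -0.081481$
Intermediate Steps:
$K = 41$ ($K = 36 + 5 = 41$)
$\frac{116}{K 7 + 3} - \frac{156}{V{\left(-18 \right)}} = \frac{116}{41 \cdot 7 + 3} - \frac{156}{\left(-18\right)^{2}} = \frac{116}{287 + 3} - \frac{156}{324} = \frac{116}{290} - \frac{13}{27} = 116 \cdot \frac{1}{290} - \frac{13}{27} = \frac{2}{5} - \frac{13}{27} = - \frac{11}{135}$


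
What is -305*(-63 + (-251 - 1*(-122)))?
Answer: 58560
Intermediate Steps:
-305*(-63 + (-251 - 1*(-122))) = -305*(-63 + (-251 + 122)) = -305*(-63 - 129) = -305*(-192) = 58560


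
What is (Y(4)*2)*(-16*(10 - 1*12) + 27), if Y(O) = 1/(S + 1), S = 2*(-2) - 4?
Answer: -118/7 ≈ -16.857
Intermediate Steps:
S = -8 (S = -4 - 4 = -8)
Y(O) = -1/7 (Y(O) = 1/(-8 + 1) = 1/(-7) = -1/7)
(Y(4)*2)*(-16*(10 - 1*12) + 27) = (-1/7*2)*(-16*(10 - 1*12) + 27) = -2*(-16*(10 - 12) + 27)/7 = -2*(-16*(-2) + 27)/7 = -2*(32 + 27)/7 = -2/7*59 = -118/7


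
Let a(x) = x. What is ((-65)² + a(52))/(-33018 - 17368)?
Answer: -611/7198 ≈ -0.084885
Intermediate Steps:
((-65)² + a(52))/(-33018 - 17368) = ((-65)² + 52)/(-33018 - 17368) = (4225 + 52)/(-50386) = 4277*(-1/50386) = -611/7198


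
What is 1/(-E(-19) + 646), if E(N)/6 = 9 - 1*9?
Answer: 1/646 ≈ 0.0015480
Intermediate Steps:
E(N) = 0 (E(N) = 6*(9 - 1*9) = 6*(9 - 9) = 6*0 = 0)
1/(-E(-19) + 646) = 1/(-1*0 + 646) = 1/(0 + 646) = 1/646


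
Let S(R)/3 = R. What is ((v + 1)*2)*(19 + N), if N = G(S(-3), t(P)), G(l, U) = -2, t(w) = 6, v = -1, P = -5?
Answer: 0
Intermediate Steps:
S(R) = 3*R
N = -2
((v + 1)*2)*(19 + N) = ((-1 + 1)*2)*(19 - 2) = (0*2)*17 = 0*17 = 0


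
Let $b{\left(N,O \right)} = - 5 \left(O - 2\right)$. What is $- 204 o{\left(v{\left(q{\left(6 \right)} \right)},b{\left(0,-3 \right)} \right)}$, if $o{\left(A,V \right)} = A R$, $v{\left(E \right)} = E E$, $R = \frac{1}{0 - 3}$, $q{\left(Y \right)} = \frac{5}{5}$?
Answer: $68$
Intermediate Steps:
$q{\left(Y \right)} = 1$ ($q{\left(Y \right)} = 5 \cdot \frac{1}{5} = 1$)
$R = - \frac{1}{3}$ ($R = \frac{1}{-3} = - \frac{1}{3} \approx -0.33333$)
$v{\left(E \right)} = E^{2}$
$b{\left(N,O \right)} = 10 - 5 O$ ($b{\left(N,O \right)} = - 5 \left(-2 + O\right) = 10 - 5 O$)
$o{\left(A,V \right)} = - \frac{A}{3}$ ($o{\left(A,V \right)} = A \left(- \frac{1}{3}\right) = - \frac{A}{3}$)
$- 204 o{\left(v{\left(q{\left(6 \right)} \right)},b{\left(0,-3 \right)} \right)} = - 204 \left(- \frac{1^{2}}{3}\right) = - 204 \left(\left(- \frac{1}{3}\right) 1\right) = \left(-204\right) \left(- \frac{1}{3}\right) = 68$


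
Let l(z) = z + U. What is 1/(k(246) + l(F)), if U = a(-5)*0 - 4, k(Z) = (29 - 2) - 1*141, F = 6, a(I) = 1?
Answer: -1/112 ≈ -0.0089286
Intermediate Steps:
k(Z) = -114 (k(Z) = 27 - 141 = -114)
U = -4 (U = 1*0 - 4 = 0 - 4 = -4)
l(z) = -4 + z (l(z) = z - 4 = -4 + z)
1/(k(246) + l(F)) = 1/(-114 + (-4 + 6)) = 1/(-114 + 2) = 1/(-112) = -1/112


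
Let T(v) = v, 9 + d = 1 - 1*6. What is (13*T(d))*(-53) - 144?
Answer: 9502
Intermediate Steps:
d = -14 (d = -9 + (1 - 1*6) = -9 + (1 - 6) = -9 - 5 = -14)
(13*T(d))*(-53) - 144 = (13*(-14))*(-53) - 144 = -182*(-53) - 144 = 9646 - 144 = 9502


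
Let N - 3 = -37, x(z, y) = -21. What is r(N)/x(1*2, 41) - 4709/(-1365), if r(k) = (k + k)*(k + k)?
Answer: -98617/455 ≈ -216.74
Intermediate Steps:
N = -34 (N = 3 - 37 = -34)
r(k) = 4*k**2 (r(k) = (2*k)*(2*k) = 4*k**2)
r(N)/x(1*2, 41) - 4709/(-1365) = (4*(-34)**2)/(-21) - 4709/(-1365) = (4*1156)*(-1/21) - 4709*(-1/1365) = 4624*(-1/21) + 4709/1365 = -4624/21 + 4709/1365 = -98617/455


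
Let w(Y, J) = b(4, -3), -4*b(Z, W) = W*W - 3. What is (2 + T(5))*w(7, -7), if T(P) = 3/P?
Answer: -39/10 ≈ -3.9000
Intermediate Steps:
b(Z, W) = ¾ - W²/4 (b(Z, W) = -(W*W - 3)/4 = -(W² - 3)/4 = -(-3 + W²)/4 = ¾ - W²/4)
w(Y, J) = -3/2 (w(Y, J) = ¾ - ¼*(-3)² = ¾ - ¼*9 = ¾ - 9/4 = -3/2)
(2 + T(5))*w(7, -7) = (2 + 3/5)*(-3/2) = (2 + 3*(⅕))*(-3/2) = (2 + ⅗)*(-3/2) = (13/5)*(-3/2) = -39/10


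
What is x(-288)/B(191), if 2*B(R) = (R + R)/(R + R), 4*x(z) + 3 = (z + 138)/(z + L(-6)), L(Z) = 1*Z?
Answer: -61/49 ≈ -1.2449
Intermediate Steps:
L(Z) = Z
x(z) = -3/4 + (138 + z)/(4*(-6 + z)) (x(z) = -3/4 + ((z + 138)/(z - 6))/4 = -3/4 + ((138 + z)/(-6 + z))/4 = -3/4 + (138 + z)/(4*(-6 + z)))
B(R) = 1/2 (B(R) = ((R + R)/(R + R))/2 = ((2*R)/((2*R)))/2 = ((2*R)*(1/(2*R)))/2 = (1/2)*1 = 1/2)
x(-288)/B(191) = ((78 - 1*(-288))/(2*(-6 - 288)))/(1/2) = ((1/2)*(78 + 288)/(-294))*2 = ((1/2)*(-1/294)*366)*2 = -61/98*2 = -61/49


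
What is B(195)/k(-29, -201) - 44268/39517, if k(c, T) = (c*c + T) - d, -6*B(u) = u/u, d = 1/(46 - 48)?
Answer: -170161441/151863831 ≈ -1.1205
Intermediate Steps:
d = -1/2 (d = 1/(-2) = -1/2 ≈ -0.50000)
B(u) = -1/6 (B(u) = -u/(6*u) = -1/6*1 = -1/6)
k(c, T) = 1/2 + T + c**2 (k(c, T) = (c*c + T) - 1*(-1/2) = (c**2 + T) + 1/2 = (T + c**2) + 1/2 = 1/2 + T + c**2)
B(195)/k(-29, -201) - 44268/39517 = -1/(6*(1/2 - 201 + (-29)**2)) - 44268/39517 = -1/(6*(1/2 - 201 + 841)) - 44268*1/39517 = -1/(6*1281/2) - 44268/39517 = -1/6*2/1281 - 44268/39517 = -1/3843 - 44268/39517 = -170161441/151863831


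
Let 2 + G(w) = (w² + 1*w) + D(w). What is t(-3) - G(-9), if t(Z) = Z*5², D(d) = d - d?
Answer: -145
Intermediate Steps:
D(d) = 0
t(Z) = 25*Z (t(Z) = Z*25 = 25*Z)
G(w) = -2 + w + w² (G(w) = -2 + ((w² + 1*w) + 0) = -2 + ((w² + w) + 0) = -2 + ((w + w²) + 0) = -2 + (w + w²) = -2 + w + w²)
t(-3) - G(-9) = 25*(-3) - (-2 - 9 + (-9)²) = -75 - (-2 - 9 + 81) = -75 - 1*70 = -75 - 70 = -145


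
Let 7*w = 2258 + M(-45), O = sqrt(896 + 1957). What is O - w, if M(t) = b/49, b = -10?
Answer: -110632/343 + 3*sqrt(317) ≈ -269.13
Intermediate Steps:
M(t) = -10/49
O = 3*sqrt(317) (O = sqrt(2853) = 3*sqrt(317) ≈ 53.413)
w = 110632/343 (w = (2258 - 10/49)/7 = (1/7)*(110632/49) = 110632/343 ≈ 322.54)
O - w = 3*sqrt(317) - 1*110632/343 = 3*sqrt(317) - 110632/343 = -110632/343 + 3*sqrt(317)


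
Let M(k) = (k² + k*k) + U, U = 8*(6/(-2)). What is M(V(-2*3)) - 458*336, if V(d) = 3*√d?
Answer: -154020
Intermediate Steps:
U = -24 (U = 8*(6*(-½)) = 8*(-3) = -24)
M(k) = -24 + 2*k² (M(k) = (k² + k*k) - 24 = (k² + k²) - 24 = 2*k² - 24 = -24 + 2*k²)
M(V(-2*3)) - 458*336 = (-24 + 2*(3*√(-2*3))²) - 458*336 = (-24 + 2*(3*√(-6))²) - 153888 = (-24 + 2*(3*(I*√6))²) - 153888 = (-24 + 2*(3*I*√6)²) - 153888 = (-24 + 2*(-54)) - 153888 = (-24 - 108) - 153888 = -132 - 153888 = -154020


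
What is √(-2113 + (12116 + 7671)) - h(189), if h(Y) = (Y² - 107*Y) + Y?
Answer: -15687 + √17674 ≈ -15554.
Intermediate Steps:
h(Y) = Y² - 106*Y
√(-2113 + (12116 + 7671)) - h(189) = √(-2113 + (12116 + 7671)) - 189*(-106 + 189) = √(-2113 + 19787) - 189*83 = √17674 - 1*15687 = √17674 - 15687 = -15687 + √17674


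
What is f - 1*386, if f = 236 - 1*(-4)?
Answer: -146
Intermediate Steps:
f = 240 (f = 236 + 4 = 240)
f - 1*386 = 240 - 1*386 = 240 - 386 = -146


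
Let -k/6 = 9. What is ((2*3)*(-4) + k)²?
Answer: 6084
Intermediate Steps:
k = -54 (k = -6*9 = -54)
((2*3)*(-4) + k)² = ((2*3)*(-4) - 54)² = (6*(-4) - 54)² = (-24 - 54)² = (-78)² = 6084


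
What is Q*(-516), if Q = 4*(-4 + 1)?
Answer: 6192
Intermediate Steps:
Q = -12 (Q = 4*(-3) = -12)
Q*(-516) = -12*(-516) = 6192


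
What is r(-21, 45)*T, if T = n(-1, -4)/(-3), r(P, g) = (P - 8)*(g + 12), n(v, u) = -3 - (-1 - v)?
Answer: -1653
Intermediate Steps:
n(v, u) = -2 + v (n(v, u) = -3 + (1 + v) = -2 + v)
r(P, g) = (-8 + P)*(12 + g)
T = 1 (T = (-2 - 1)/(-3) = -3*(-⅓) = 1)
r(-21, 45)*T = (-96 - 8*45 + 12*(-21) - 21*45)*1 = (-96 - 360 - 252 - 945)*1 = -1653*1 = -1653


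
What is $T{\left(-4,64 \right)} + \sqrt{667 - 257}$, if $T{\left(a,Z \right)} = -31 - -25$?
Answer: $-6 + \sqrt{410} \approx 14.248$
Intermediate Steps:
$T{\left(a,Z \right)} = -6$ ($T{\left(a,Z \right)} = -31 + 25 = -6$)
$T{\left(-4,64 \right)} + \sqrt{667 - 257} = -6 + \sqrt{667 - 257} = -6 + \sqrt{410}$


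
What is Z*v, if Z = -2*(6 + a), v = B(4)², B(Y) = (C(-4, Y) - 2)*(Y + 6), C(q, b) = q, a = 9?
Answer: -108000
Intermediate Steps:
B(Y) = -36 - 6*Y (B(Y) = (-4 - 2)*(Y + 6) = -6*(6 + Y) = -36 - 6*Y)
v = 3600 (v = (-36 - 6*4)² = (-36 - 24)² = (-60)² = 3600)
Z = -30 (Z = -2*(6 + 9) = -2*15 = -30)
Z*v = -30*3600 = -108000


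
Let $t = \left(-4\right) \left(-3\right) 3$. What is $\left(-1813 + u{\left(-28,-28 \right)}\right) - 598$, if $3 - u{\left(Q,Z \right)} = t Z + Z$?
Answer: $-1372$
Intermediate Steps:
$t = 36$ ($t = 12 \cdot 3 = 36$)
$u{\left(Q,Z \right)} = 3 - 37 Z$ ($u{\left(Q,Z \right)} = 3 - \left(36 Z + Z\right) = 3 - 37 Z$)
$\left(-1813 + u{\left(-28,-28 \right)}\right) - 598 = \left(-1813 + \left(3 - -1036\right)\right) - 598 = \left(-1813 + \left(3 + 1036\right)\right) - 598 = \left(-1813 + 1039\right) - 598 = -774 - 598 = -1372$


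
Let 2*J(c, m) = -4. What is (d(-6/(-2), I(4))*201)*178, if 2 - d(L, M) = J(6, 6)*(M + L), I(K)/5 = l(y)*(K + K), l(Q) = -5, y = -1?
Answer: -14024976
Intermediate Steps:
J(c, m) = -2 (J(c, m) = (½)*(-4) = -2)
I(K) = -50*K (I(K) = 5*(-5*(K + K)) = 5*(-10*K) = -50*K)
d(L, M) = 2 + 2*L + 2*M (d(L, M) = 2 - (-2)*(M + L) = 2 - (-2)*(L + M) = 2 - (-2*L - 2*M) = 2 + (2*L + 2*M) = 2 + 2*L + 2*M)
(d(-6/(-2), I(4))*201)*178 = ((2 + 2*(-6/(-2)) + 2*(-50*4))*201)*178 = ((2 + 2*(-6*(-½)) + 2*(-200))*201)*178 = ((2 + 2*3 - 400)*201)*178 = ((2 + 6 - 400)*201)*178 = -392*201*178 = -78792*178 = -14024976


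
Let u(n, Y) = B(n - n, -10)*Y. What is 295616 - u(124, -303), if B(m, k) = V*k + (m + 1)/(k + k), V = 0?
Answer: 5912017/20 ≈ 2.9560e+5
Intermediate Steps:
B(m, k) = (1 + m)/(2*k) (B(m, k) = 0*k + (m + 1)/(k + k) = 0 + (1 + m)/((2*k)) = 0 + (1 + m)*(1/(2*k)) = 0 + (1 + m)/(2*k) = (1 + m)/(2*k))
u(n, Y) = -Y/20 (u(n, Y) = ((½)*(1 + (n - n))/(-10))*Y = ((½)*(-⅒)*(1 + 0))*Y = ((½)*(-⅒)*1)*Y = -Y/20)
295616 - u(124, -303) = 295616 - (-1)*(-303)/20 = 295616 - 1*303/20 = 295616 - 303/20 = 5912017/20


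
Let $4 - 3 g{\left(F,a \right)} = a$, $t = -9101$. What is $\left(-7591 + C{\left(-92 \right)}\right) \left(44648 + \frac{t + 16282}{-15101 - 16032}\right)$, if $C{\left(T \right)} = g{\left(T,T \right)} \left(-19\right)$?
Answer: $- \frac{11396765805597}{31133} \approx -3.6607 \cdot 10^{8}$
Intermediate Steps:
$g{\left(F,a \right)} = \frac{4}{3} - \frac{a}{3}$
$C{\left(T \right)} = - \frac{76}{3} + \frac{19 T}{3}$ ($C{\left(T \right)} = \left(\frac{4}{3} - \frac{T}{3}\right) \left(-19\right) = - \frac{76}{3} + \frac{19 T}{3}$)
$\left(-7591 + C{\left(-92 \right)}\right) \left(44648 + \frac{t + 16282}{-15101 - 16032}\right) = \left(-7591 + \left(- \frac{76}{3} + \frac{19}{3} \left(-92\right)\right)\right) \left(44648 + \frac{-9101 + 16282}{-15101 - 16032}\right) = \left(-7591 - 608\right) \left(44648 + \frac{7181}{-31133}\right) = \left(-7591 - 608\right) \left(44648 + 7181 \left(- \frac{1}{31133}\right)\right) = - 8199 \left(44648 - \frac{7181}{31133}\right) = \left(-8199\right) \frac{1390019003}{31133} = - \frac{11396765805597}{31133}$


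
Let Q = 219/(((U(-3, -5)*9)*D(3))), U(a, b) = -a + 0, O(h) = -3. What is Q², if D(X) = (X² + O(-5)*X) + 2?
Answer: 5329/324 ≈ 16.448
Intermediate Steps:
U(a, b) = -a
D(X) = 2 + X² - 3*X (D(X) = (X² - 3*X) + 2 = 2 + X² - 3*X)
Q = 73/18 (Q = 219/(((-1*(-3)*9)*(2 + 3² - 3*3))) = 219/(((3*9)*(2 + 9 - 9))) = 219/((27*2)) = 219/54 = 219*(1/54) = 73/18 ≈ 4.0556)
Q² = (73/18)² = 5329/324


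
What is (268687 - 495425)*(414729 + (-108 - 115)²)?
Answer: -105310278004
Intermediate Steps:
(268687 - 495425)*(414729 + (-108 - 115)²) = -226738*(414729 + (-223)²) = -226738*(414729 + 49729) = -226738*464458 = -105310278004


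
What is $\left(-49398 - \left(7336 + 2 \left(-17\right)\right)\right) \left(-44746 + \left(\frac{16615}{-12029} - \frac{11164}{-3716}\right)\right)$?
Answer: $\frac{28350894294059400}{11174941} \approx 2.537 \cdot 10^{9}$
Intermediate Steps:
$\left(-49398 - \left(7336 + 2 \left(-17\right)\right)\right) \left(-44746 + \left(\frac{16615}{-12029} - \frac{11164}{-3716}\right)\right) = \left(-49398 - 7302\right) \left(-44746 + \left(16615 \left(- \frac{1}{12029}\right) - - \frac{2791}{929}\right)\right) = \left(-49398 + \left(-7336 + 34\right)\right) \left(-44746 + \left(- \frac{16615}{12029} + \frac{2791}{929}\right)\right) = \left(-49398 - 7302\right) \left(-44746 + \frac{18137604}{11174941}\right) = \left(-56700\right) \left(- \frac{500015772382}{11174941}\right) = \frac{28350894294059400}{11174941}$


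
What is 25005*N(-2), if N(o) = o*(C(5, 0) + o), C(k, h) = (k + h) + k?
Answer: -400080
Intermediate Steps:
C(k, h) = h + 2*k (C(k, h) = (h + k) + k = h + 2*k)
N(o) = o*(10 + o) (N(o) = o*((0 + 2*5) + o) = o*((0 + 10) + o) = o*(10 + o))
25005*N(-2) = 25005*(-2*(10 - 2)) = 25005*(-2*8) = 25005*(-16) = -400080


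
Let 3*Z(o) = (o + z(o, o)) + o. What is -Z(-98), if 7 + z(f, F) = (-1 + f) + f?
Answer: 400/3 ≈ 133.33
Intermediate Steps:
z(f, F) = -8 + 2*f (z(f, F) = -7 + ((-1 + f) + f) = -7 + (-1 + 2*f) = -8 + 2*f)
Z(o) = -8/3 + 4*o/3 (Z(o) = ((o + (-8 + 2*o)) + o)/3 = ((-8 + 3*o) + o)/3 = (-8 + 4*o)/3 = -8/3 + 4*o/3)
-Z(-98) = -(-8/3 + (4/3)*(-98)) = -(-8/3 - 392/3) = -1*(-400/3) = 400/3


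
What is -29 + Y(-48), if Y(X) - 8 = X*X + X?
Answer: 2235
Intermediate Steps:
Y(X) = 8 + X + X**2 (Y(X) = 8 + (X*X + X) = 8 + (X**2 + X) = 8 + (X + X**2) = 8 + X + X**2)
-29 + Y(-48) = -29 + (8 - 48 + (-48)**2) = -29 + (8 - 48 + 2304) = -29 + 2264 = 2235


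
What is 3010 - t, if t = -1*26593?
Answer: 29603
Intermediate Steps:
t = -26593
3010 - t = 3010 - 1*(-26593) = 3010 + 26593 = 29603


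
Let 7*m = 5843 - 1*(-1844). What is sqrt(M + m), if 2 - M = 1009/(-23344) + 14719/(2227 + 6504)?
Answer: sqrt(139750954329684022395)/356678812 ≈ 33.144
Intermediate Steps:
m = 7687/7 (m = (5843 - 1*(-1844))/7 = (5843 + 1844)/7 = (1/7)*7687 = 7687/7 ≈ 1098.1)
M = 72842171/203816464 (M = 2 - (1009/(-23344) + 14719/(2227 + 6504)) = 2 - (1009*(-1/23344) + 14719/8731) = 2 - (-1009/23344 + 14719*(1/8731)) = 2 - (-1009/23344 + 14719/8731) = 2 - 1*334790757/203816464 = 2 - 334790757/203816464 = 72842171/203816464 ≈ 0.35739)
sqrt(M + m) = sqrt(72842171/203816464 + 7687/7) = sqrt(1567247053965/1426715248) = sqrt(139750954329684022395)/356678812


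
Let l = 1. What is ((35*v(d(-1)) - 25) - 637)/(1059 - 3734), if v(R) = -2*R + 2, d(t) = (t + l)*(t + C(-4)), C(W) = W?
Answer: 592/2675 ≈ 0.22131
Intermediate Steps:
d(t) = (1 + t)*(-4 + t) (d(t) = (t + 1)*(t - 4) = (1 + t)*(-4 + t))
v(R) = 2 - 2*R
((35*v(d(-1)) - 25) - 637)/(1059 - 3734) = ((35*(2 - 2*(-4 + (-1)**2 - 3*(-1))) - 25) - 637)/(1059 - 3734) = ((35*(2 - 2*(-4 + 1 + 3)) - 25) - 637)/(-2675) = ((35*(2 - 2*0) - 25) - 637)*(-1/2675) = ((35*(2 + 0) - 25) - 637)*(-1/2675) = ((35*2 - 25) - 637)*(-1/2675) = ((70 - 25) - 637)*(-1/2675) = (45 - 637)*(-1/2675) = -592*(-1/2675) = 592/2675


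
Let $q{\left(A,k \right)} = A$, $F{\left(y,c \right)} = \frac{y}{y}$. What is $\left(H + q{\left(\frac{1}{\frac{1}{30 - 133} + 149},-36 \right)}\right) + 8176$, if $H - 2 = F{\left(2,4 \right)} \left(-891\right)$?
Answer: $\frac{111826405}{15346} \approx 7287.0$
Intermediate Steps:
$F{\left(y,c \right)} = 1$
$H = -889$ ($H = 2 + 1 \left(-891\right) = 2 - 891 = -889$)
$\left(H + q{\left(\frac{1}{\frac{1}{30 - 133} + 149},-36 \right)}\right) + 8176 = \left(-889 + \frac{1}{\frac{1}{30 - 133} + 149}\right) + 8176 = \left(-889 + \frac{1}{\frac{1}{-103} + 149}\right) + 8176 = \left(-889 + \frac{1}{- \frac{1}{103} + 149}\right) + 8176 = \left(-889 + \frac{1}{\frac{15346}{103}}\right) + 8176 = \left(-889 + \frac{103}{15346}\right) + 8176 = - \frac{13642491}{15346} + 8176 = \frac{111826405}{15346}$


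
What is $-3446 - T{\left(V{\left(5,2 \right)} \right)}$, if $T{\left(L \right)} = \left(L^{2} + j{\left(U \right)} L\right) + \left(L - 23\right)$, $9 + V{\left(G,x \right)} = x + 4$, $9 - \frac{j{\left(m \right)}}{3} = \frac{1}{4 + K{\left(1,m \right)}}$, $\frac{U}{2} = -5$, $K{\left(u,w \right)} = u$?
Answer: $- \frac{16749}{5} \approx -3349.8$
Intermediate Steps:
$U = -10$ ($U = 2 \left(-5\right) = -10$)
$j{\left(m \right)} = \frac{132}{5}$ ($j{\left(m \right)} = 27 - \frac{3}{4 + 1} = 27 - \frac{3}{5} = \frac{132}{5}$)
$V{\left(G,x \right)} = -5 + x$ ($V{\left(G,x \right)} = -9 + \left(x + 4\right) = -9 + \left(4 + x\right) = -5 + x$)
$T{\left(L \right)} = -23 + L^{2} + \frac{137 L}{5}$ ($T{\left(L \right)} = \left(L^{2} + \frac{132 L}{5}\right) + \left(L - 23\right) = \left(L^{2} + \frac{132 L}{5}\right) + \left(-23 + L\right) = -23 + L^{2} + \frac{137 L}{5}$)
$-3446 - T{\left(V{\left(5,2 \right)} \right)} = -3446 - \left(-23 + \left(-5 + 2\right)^{2} + \frac{137 \left(-5 + 2\right)}{5}\right) = -3446 - \left(-23 + \left(-3\right)^{2} + \frac{137}{5} \left(-3\right)\right) = -3446 - \left(-23 + 9 - \frac{411}{5}\right) = -3446 - - \frac{481}{5} = -3446 + \frac{481}{5} = - \frac{16749}{5}$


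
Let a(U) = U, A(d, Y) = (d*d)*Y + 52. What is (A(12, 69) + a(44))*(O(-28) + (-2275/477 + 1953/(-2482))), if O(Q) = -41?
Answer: -92158307560/197319 ≈ -4.6705e+5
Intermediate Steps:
A(d, Y) = 52 + Y*d² (A(d, Y) = d²*Y + 52 = Y*d² + 52 = 52 + Y*d²)
(A(12, 69) + a(44))*(O(-28) + (-2275/477 + 1953/(-2482))) = ((52 + 69*12²) + 44)*(-41 + (-2275/477 + 1953/(-2482))) = ((52 + 69*144) + 44)*(-41 + (-2275*1/477 + 1953*(-1/2482))) = ((52 + 9936) + 44)*(-41 + (-2275/477 - 1953/2482)) = (9988 + 44)*(-41 - 6578131/1183914) = 10032*(-55118605/1183914) = -92158307560/197319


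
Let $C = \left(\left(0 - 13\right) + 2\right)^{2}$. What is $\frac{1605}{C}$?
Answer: $\frac{1605}{121} \approx 13.264$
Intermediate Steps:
$C = 121$ ($C = \left(-13 + 2\right)^{2} = \left(-11\right)^{2} = 121$)
$\frac{1605}{C} = \frac{1605}{121}$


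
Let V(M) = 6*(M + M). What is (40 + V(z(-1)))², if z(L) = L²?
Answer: 2704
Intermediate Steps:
V(M) = 12*M (V(M) = 6*(2*M) = 12*M)
(40 + V(z(-1)))² = (40 + 12*(-1)²)² = (40 + 12*1)² = (40 + 12)² = 52² = 2704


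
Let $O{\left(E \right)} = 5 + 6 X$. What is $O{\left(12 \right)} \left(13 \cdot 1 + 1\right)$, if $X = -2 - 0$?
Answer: $-98$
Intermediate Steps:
$X = -2$ ($X = -2 + 0 = -2$)
$O{\left(E \right)} = -7$ ($O{\left(E \right)} = 5 + 6 \left(-2\right) = 5 - 12 = -7$)
$O{\left(12 \right)} \left(13 \cdot 1 + 1\right) = - 7 \left(13 \cdot 1 + 1\right) = - 7 \left(13 + 1\right) = \left(-7\right) 14 = -98$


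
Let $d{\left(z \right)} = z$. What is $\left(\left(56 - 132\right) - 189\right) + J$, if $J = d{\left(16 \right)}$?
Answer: $-249$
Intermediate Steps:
$J = 16$
$\left(\left(56 - 132\right) - 189\right) + J = \left(\left(56 - 132\right) - 189\right) + 16 = \left(-76 - 189\right) + 16 = -265 + 16 = -249$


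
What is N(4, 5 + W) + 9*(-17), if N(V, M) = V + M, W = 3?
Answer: -141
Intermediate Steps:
N(V, M) = M + V
N(4, 5 + W) + 9*(-17) = ((5 + 3) + 4) + 9*(-17) = (8 + 4) - 153 = 12 - 153 = -141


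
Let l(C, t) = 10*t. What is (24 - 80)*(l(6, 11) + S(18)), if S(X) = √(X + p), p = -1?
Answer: -6160 - 56*√17 ≈ -6390.9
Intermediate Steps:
S(X) = √(-1 + X) (S(X) = √(X - 1) = √(-1 + X))
(24 - 80)*(l(6, 11) + S(18)) = (24 - 80)*(10*11 + √(-1 + 18)) = -56*(110 + √17) = -6160 - 56*√17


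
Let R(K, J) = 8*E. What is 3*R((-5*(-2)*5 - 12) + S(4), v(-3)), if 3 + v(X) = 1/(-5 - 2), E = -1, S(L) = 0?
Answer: -24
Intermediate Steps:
v(X) = -22/7 (v(X) = -3 + 1/(-5 - 2) = -3 + 1/(-7) = -3 - ⅐ = -22/7)
R(K, J) = -8 (R(K, J) = 8*(-1) = -8)
3*R((-5*(-2)*5 - 12) + S(4), v(-3)) = 3*(-8) = -24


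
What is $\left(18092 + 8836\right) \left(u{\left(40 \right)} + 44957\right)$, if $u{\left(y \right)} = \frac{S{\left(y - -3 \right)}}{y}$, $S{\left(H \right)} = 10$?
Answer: $1210608828$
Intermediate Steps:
$u{\left(y \right)} = \frac{10}{y}$
$\left(18092 + 8836\right) \left(u{\left(40 \right)} + 44957\right) = \left(18092 + 8836\right) \left(\frac{10}{40} + 44957\right) = 26928 \left(10 \cdot \frac{1}{40} + 44957\right) = 26928 \left(\frac{1}{4} + 44957\right) = 26928 \cdot \frac{179829}{4} = 1210608828$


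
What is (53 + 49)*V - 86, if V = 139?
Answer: 14092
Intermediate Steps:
(53 + 49)*V - 86 = (53 + 49)*139 - 86 = 102*139 - 86 = 14178 - 86 = 14092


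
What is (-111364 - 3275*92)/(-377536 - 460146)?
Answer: 206332/418841 ≈ 0.49263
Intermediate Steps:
(-111364 - 3275*92)/(-377536 - 460146) = (-111364 - 301300)/(-837682) = -412664*(-1/837682) = 206332/418841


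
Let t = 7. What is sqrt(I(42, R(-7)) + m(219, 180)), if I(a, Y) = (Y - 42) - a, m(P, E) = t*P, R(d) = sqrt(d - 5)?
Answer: sqrt(1449 + 2*I*sqrt(3)) ≈ 38.066 + 0.0455*I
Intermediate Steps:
R(d) = sqrt(-5 + d)
m(P, E) = 7*P
I(a, Y) = -42 + Y - a (I(a, Y) = (-42 + Y) - a = -42 + Y - a)
sqrt(I(42, R(-7)) + m(219, 180)) = sqrt((-42 + sqrt(-5 - 7) - 1*42) + 7*219) = sqrt((-42 + sqrt(-12) - 42) + 1533) = sqrt((-42 + 2*I*sqrt(3) - 42) + 1533) = sqrt((-84 + 2*I*sqrt(3)) + 1533) = sqrt(1449 + 2*I*sqrt(3))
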